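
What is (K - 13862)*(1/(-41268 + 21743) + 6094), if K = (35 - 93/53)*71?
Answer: -72531564984816/1034825 ≈ -7.0091e+7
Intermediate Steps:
K = 125102/53 (K = (35 - 93*1/53)*71 = (35 - 93/53)*71 = (1762/53)*71 = 125102/53 ≈ 2360.4)
(K - 13862)*(1/(-41268 + 21743) + 6094) = (125102/53 - 13862)*(1/(-41268 + 21743) + 6094) = -609584*(1/(-19525) + 6094)/53 = -609584*(-1/19525 + 6094)/53 = -609584/53*118985349/19525 = -72531564984816/1034825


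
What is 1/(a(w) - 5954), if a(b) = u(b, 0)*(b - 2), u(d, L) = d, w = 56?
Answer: -1/2930 ≈ -0.00034130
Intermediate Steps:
a(b) = b*(-2 + b) (a(b) = b*(b - 2) = b*(-2 + b))
1/(a(w) - 5954) = 1/(56*(-2 + 56) - 5954) = 1/(56*54 - 5954) = 1/(3024 - 5954) = 1/(-2930) = -1/2930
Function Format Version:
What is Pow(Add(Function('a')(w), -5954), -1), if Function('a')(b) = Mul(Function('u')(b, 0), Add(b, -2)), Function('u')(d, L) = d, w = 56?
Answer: Rational(-1, 2930) ≈ -0.00034130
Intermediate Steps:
Function('a')(b) = Mul(b, Add(-2, b)) (Function('a')(b) = Mul(b, Add(b, -2)) = Mul(b, Add(-2, b)))
Pow(Add(Function('a')(w), -5954), -1) = Pow(Add(Mul(56, Add(-2, 56)), -5954), -1) = Pow(Add(Mul(56, 54), -5954), -1) = Pow(Add(3024, -5954), -1) = Pow(-2930, -1) = Rational(-1, 2930)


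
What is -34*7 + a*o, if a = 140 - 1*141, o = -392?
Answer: 154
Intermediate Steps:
a = -1 (a = 140 - 141 = -1)
-34*7 + a*o = -34*7 - 1*(-392) = -238 + 392 = 154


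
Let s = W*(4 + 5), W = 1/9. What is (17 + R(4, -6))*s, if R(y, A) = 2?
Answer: 19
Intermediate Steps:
W = 1/9 ≈ 0.11111
s = 1 (s = (4 + 5)/9 = (1/9)*9 = 1)
(17 + R(4, -6))*s = (17 + 2)*1 = 19*1 = 19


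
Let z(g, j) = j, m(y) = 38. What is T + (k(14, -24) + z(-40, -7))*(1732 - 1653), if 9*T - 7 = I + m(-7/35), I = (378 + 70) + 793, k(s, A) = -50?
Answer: -39241/9 ≈ -4360.1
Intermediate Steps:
I = 1241 (I = 448 + 793 = 1241)
T = 1286/9 (T = 7/9 + (1241 + 38)/9 = 7/9 + (1/9)*1279 = 7/9 + 1279/9 = 1286/9 ≈ 142.89)
T + (k(14, -24) + z(-40, -7))*(1732 - 1653) = 1286/9 + (-50 - 7)*(1732 - 1653) = 1286/9 - 57*79 = 1286/9 - 4503 = -39241/9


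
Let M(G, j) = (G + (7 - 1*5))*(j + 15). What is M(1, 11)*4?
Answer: 312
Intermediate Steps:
M(G, j) = (2 + G)*(15 + j) (M(G, j) = (G + (7 - 5))*(15 + j) = (G + 2)*(15 + j) = (2 + G)*(15 + j))
M(1, 11)*4 = (30 + 2*11 + 15*1 + 1*11)*4 = (30 + 22 + 15 + 11)*4 = 78*4 = 312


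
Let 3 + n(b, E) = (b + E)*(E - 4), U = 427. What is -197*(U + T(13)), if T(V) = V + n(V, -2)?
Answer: -73087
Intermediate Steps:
n(b, E) = -3 + (-4 + E)*(E + b) (n(b, E) = -3 + (b + E)*(E - 4) = -3 + (E + b)*(-4 + E) = -3 + (-4 + E)*(E + b))
T(V) = 9 - 5*V (T(V) = V + (-3 + (-2)² - 4*(-2) - 4*V - 2*V) = V + (-3 + 4 + 8 - 4*V - 2*V) = V + (9 - 6*V) = 9 - 5*V)
-197*(U + T(13)) = -197*(427 + (9 - 5*13)) = -197*(427 + (9 - 65)) = -197*(427 - 56) = -197*371 = -73087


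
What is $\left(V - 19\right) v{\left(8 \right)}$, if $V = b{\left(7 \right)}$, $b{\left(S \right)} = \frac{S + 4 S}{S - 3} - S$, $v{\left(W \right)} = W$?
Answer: $-138$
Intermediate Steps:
$b{\left(S \right)} = - S + \frac{5 S}{-3 + S}$ ($b{\left(S \right)} = \frac{5 S}{-3 + S} - S = - S + \frac{5 S}{-3 + S}$)
$V = \frac{7}{4}$ ($V = \frac{7 \left(8 - 7\right)}{-3 + 7} = \frac{7 \left(8 - 7\right)}{4} = 7 \cdot \frac{1}{4} \cdot 1 = \frac{7}{4} \approx 1.75$)
$\left(V - 19\right) v{\left(8 \right)} = \left(\frac{7}{4} - 19\right) 8 = \left(- \frac{69}{4}\right) 8 = -138$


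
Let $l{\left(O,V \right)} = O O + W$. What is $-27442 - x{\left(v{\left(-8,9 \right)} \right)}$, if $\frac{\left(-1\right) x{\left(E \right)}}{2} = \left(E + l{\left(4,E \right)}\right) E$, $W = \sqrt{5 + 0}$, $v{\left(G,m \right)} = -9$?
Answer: $-27568 - 18 \sqrt{5} \approx -27608.0$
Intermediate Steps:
$W = \sqrt{5} \approx 2.2361$
$l{\left(O,V \right)} = \sqrt{5} + O^{2}$ ($l{\left(O,V \right)} = O O + \sqrt{5} = O^{2} + \sqrt{5} = \sqrt{5} + O^{2}$)
$x{\left(E \right)} = - 2 E \left(16 + E + \sqrt{5}\right)$ ($x{\left(E \right)} = - 2 \left(E + \left(\sqrt{5} + 4^{2}\right)\right) E = - 2 \left(E + \left(\sqrt{5} + 16\right)\right) E = - 2 \left(E + \left(16 + \sqrt{5}\right)\right) E = - 2 \left(16 + E + \sqrt{5}\right) E = - 2 E \left(16 + E + \sqrt{5}\right)$)
$-27442 - x{\left(v{\left(-8,9 \right)} \right)} = -27442 - \left(-2\right) \left(-9\right) \left(16 - 9 + \sqrt{5}\right) = -27442 - \left(-2\right) \left(-9\right) \left(7 + \sqrt{5}\right) = -27442 - \left(126 + 18 \sqrt{5}\right) = -27568 - 18 \sqrt{5}$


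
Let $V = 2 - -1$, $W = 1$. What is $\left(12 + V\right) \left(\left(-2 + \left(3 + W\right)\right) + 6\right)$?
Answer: $120$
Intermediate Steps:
$V = 3$ ($V = 2 + 1 = 3$)
$\left(12 + V\right) \left(\left(-2 + \left(3 + W\right)\right) + 6\right) = \left(12 + 3\right) \left(\left(-2 + \left(3 + 1\right)\right) + 6\right) = 15 \left(\left(-2 + 4\right) + 6\right) = 15 \left(2 + 6\right) = 15 \cdot 8 = 120$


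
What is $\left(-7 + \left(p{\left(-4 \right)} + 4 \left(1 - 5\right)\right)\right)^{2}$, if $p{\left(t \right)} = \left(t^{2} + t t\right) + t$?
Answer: $25$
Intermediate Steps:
$p{\left(t \right)} = t + 2 t^{2}$ ($p{\left(t \right)} = \left(t^{2} + t^{2}\right) + t = 2 t^{2} + t = t + 2 t^{2}$)
$\left(-7 + \left(p{\left(-4 \right)} + 4 \left(1 - 5\right)\right)\right)^{2} = \left(-7 - \left(- 4 \left(1 - 5\right) + 4 \left(1 + 2 \left(-4\right)\right)\right)\right)^{2} = \left(-7 + \left(- 4 \left(1 - 8\right) + 4 \left(1 - 5\right)\right)\right)^{2} = \left(-7 + \left(\left(-4\right) \left(-7\right) + 4 \left(-4\right)\right)\right)^{2} = \left(-7 + \left(28 - 16\right)\right)^{2} = \left(-7 + 12\right)^{2} = 5^{2} = 25$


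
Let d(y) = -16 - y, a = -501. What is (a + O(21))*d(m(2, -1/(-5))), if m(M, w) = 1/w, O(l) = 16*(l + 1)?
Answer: 3129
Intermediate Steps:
O(l) = 16 + 16*l (O(l) = 16*(1 + l) = 16 + 16*l)
(a + O(21))*d(m(2, -1/(-5))) = (-501 + (16 + 16*21))*(-16 - 1/((-1/(-5)))) = (-501 + (16 + 336))*(-16 - 1/((-1*(-⅕)))) = (-501 + 352)*(-16 - 1/⅕) = -149*(-16 - 1*5) = -149*(-16 - 5) = -149*(-21) = 3129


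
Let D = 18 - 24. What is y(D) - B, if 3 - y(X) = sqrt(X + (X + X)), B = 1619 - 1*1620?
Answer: 4 - 3*I*sqrt(2) ≈ 4.0 - 4.2426*I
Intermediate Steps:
D = -6
B = -1 (B = 1619 - 1620 = -1)
y(X) = 3 - sqrt(3)*sqrt(X) (y(X) = 3 - sqrt(X + (X + X)) = 3 - sqrt(X + 2*X) = 3 - sqrt(3*X) = 3 - sqrt(3)*sqrt(X))
y(D) - B = (3 - sqrt(3)*sqrt(-6)) - 1*(-1) = (3 - sqrt(3)*I*sqrt(6)) + 1 = (3 - 3*I*sqrt(2)) + 1 = 4 - 3*I*sqrt(2)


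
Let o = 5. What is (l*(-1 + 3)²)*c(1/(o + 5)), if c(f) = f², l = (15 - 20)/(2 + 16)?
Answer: -1/90 ≈ -0.011111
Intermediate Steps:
l = -5/18 ≈ -0.27778
(l*(-1 + 3)²)*c(1/(o + 5)) = (-5*(-1 + 3)²/18)*(1/(5 + 5))² = (-5/18*2²)*(1/10)² = (-5/18*4)*(⅒)² = -10/9*1/100 = -1/90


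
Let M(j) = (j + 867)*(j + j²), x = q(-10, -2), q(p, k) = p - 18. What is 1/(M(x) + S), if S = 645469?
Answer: 1/1279753 ≈ 7.8140e-7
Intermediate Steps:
q(p, k) = -18 + p
x = -28 (x = -18 - 10 = -28)
M(j) = (867 + j)*(j + j²)
1/(M(x) + S) = 1/(-28*(867 + (-28)² + 868*(-28)) + 645469) = 1/(-28*(867 + 784 - 24304) + 645469) = 1/(-28*(-22653) + 645469) = 1/(634284 + 645469) = 1/1279753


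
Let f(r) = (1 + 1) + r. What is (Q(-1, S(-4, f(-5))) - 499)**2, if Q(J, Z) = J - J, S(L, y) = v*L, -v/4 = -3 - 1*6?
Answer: 249001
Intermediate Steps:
v = 36 (v = -4*(-3 - 1*6) = -4*(-3 - 6) = -4*(-9) = 36)
f(r) = 2 + r
S(L, y) = 36*L
Q(J, Z) = 0
(Q(-1, S(-4, f(-5))) - 499)**2 = (0 - 499)**2 = (-499)**2 = 249001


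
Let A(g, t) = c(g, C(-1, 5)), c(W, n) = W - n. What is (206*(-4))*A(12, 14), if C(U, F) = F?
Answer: -5768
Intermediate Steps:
A(g, t) = -5 + g (A(g, t) = g - 1*5 = g - 5 = -5 + g)
(206*(-4))*A(12, 14) = (206*(-4))*(-5 + 12) = -824*7 = -5768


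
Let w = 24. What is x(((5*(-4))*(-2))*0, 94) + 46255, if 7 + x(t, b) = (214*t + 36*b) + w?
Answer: 49656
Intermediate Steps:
x(t, b) = 17 + 36*b + 214*t (x(t, b) = -7 + ((214*t + 36*b) + 24) = -7 + ((36*b + 214*t) + 24) = -7 + (24 + 36*b + 214*t) = 17 + 36*b + 214*t)
x(((5*(-4))*(-2))*0, 94) + 46255 = (17 + 36*94 + 214*(((5*(-4))*(-2))*0)) + 46255 = (17 + 3384 + 214*(-20*(-2)*0)) + 46255 = (17 + 3384 + 214*(40*0)) + 46255 = (17 + 3384 + 214*0) + 46255 = (17 + 3384 + 0) + 46255 = 3401 + 46255 = 49656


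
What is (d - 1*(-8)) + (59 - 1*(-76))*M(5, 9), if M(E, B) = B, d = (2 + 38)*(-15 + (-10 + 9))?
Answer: 583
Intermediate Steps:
d = -640 (d = 40*(-15 - 1) = 40*(-16) = -640)
(d - 1*(-8)) + (59 - 1*(-76))*M(5, 9) = (-640 - 1*(-8)) + (59 - 1*(-76))*9 = (-640 + 8) + (59 + 76)*9 = -632 + 135*9 = -632 + 1215 = 583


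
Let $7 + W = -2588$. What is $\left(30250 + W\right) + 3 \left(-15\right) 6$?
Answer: $27385$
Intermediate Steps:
$W = -2595$ ($W = -7 - 2588 = -2595$)
$\left(30250 + W\right) + 3 \left(-15\right) 6 = \left(30250 - 2595\right) + 3 \left(-15\right) 6 = 27655 - 270 = 27385$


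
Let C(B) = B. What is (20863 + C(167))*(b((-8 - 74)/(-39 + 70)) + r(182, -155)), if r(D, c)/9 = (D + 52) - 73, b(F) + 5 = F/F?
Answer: 30388350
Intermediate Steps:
b(F) = -4 (b(F) = -5 + F/F = -5 + 1 = -4)
r(D, c) = -189 + 9*D (r(D, c) = 9*((D + 52) - 73) = 9*((52 + D) - 73) = 9*(-21 + D) = -189 + 9*D)
(20863 + C(167))*(b((-8 - 74)/(-39 + 70)) + r(182, -155)) = (20863 + 167)*(-4 + (-189 + 9*182)) = 21030*(-4 + (-189 + 1638)) = 21030*(-4 + 1449) = 21030*1445 = 30388350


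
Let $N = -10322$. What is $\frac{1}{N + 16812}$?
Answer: $\frac{1}{6490} \approx 0.00015408$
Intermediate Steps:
$\frac{1}{N + 16812} = \frac{1}{-10322 + 16812} = \frac{1}{6490}$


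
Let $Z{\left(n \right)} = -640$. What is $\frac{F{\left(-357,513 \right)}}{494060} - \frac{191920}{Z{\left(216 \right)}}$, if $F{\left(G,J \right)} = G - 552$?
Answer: $\frac{296310667}{988120} \approx 299.87$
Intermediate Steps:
$F{\left(G,J \right)} = -552 + G$
$\frac{F{\left(-357,513 \right)}}{494060} - \frac{191920}{Z{\left(216 \right)}} = \frac{-552 - 357}{494060} - \frac{191920}{-640} = \left(-909\right) \frac{1}{494060} - - \frac{2399}{8} = - \frac{909}{494060} + \frac{2399}{8} = \frac{296310667}{988120}$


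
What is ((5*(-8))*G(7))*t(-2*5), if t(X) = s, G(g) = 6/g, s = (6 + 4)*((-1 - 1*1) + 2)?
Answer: 0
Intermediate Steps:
s = 0 (s = 10*((-1 - 1) + 2) = 10*(-2 + 2) = 10*0 = 0)
t(X) = 0
((5*(-8))*G(7))*t(-2*5) = ((5*(-8))*(6/7))*0 = -240/7*0 = 0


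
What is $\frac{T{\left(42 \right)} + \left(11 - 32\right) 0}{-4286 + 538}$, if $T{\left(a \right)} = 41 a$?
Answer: $- \frac{861}{1874} \approx -0.45944$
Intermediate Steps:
$\frac{T{\left(42 \right)} + \left(11 - 32\right) 0}{-4286 + 538} = \frac{41 \cdot 42 + \left(11 - 32\right) 0}{-4286 + 538} = \frac{1722 - 0}{-3748} = \left(1722 + 0\right) \left(- \frac{1}{3748}\right) = 1722 \left(- \frac{1}{3748}\right) = - \frac{861}{1874}$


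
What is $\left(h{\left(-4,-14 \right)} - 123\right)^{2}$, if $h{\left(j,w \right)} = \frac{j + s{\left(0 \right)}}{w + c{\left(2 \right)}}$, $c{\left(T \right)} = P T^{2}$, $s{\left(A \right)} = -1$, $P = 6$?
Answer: $\frac{61009}{4} \approx 15252.0$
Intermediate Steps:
$c{\left(T \right)} = 6 T^{2}$
$h{\left(j,w \right)} = \frac{-1 + j}{24 + w}$ ($h{\left(j,w \right)} = \frac{j - 1}{w + 6 \cdot 2^{2}} = \frac{-1 + j}{w + 6 \cdot 4} = \frac{-1 + j}{w + 24} = \frac{-1 + j}{24 + w}$)
$\left(h{\left(-4,-14 \right)} - 123\right)^{2} = \left(\frac{-1 - 4}{24 - 14} - 123\right)^{2} = \left(\frac{1}{10} \left(-5\right) - 123\right)^{2} = \left(- \frac{1}{2} - 123\right)^{2} = \left(- \frac{247}{2}\right)^{2} = \frac{61009}{4}$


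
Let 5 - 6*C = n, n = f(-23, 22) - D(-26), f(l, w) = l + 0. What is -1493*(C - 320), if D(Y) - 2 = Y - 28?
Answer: 483732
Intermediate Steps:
f(l, w) = l
D(Y) = -26 + Y (D(Y) = 2 + (Y - 28) = 2 + (-28 + Y) = -26 + Y)
n = 29 (n = -23 - (-26 - 26) = -23 - 1*(-52) = -23 + 52 = 29)
C = -4 (C = ⅚ - ⅙*29 = ⅚ - 29/6 = -4)
-1493*(C - 320) = -1493*(-4 - 320) = -1493*(-324) = 483732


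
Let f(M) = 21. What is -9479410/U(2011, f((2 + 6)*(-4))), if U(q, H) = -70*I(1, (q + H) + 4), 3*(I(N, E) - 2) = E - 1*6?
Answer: 2843823/14252 ≈ 199.54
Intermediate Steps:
I(N, E) = E/3 (I(N, E) = 2 + (E - 1*6)/3 = 2 + (E - 6)/3 = 2 + (-6 + E)/3 = 2 + (-2 + E/3) = E/3)
U(q, H) = -280/3 - 70*H/3 - 70*q/3 (U(q, H) = -70*((q + H) + 4)/3 = -70*((H + q) + 4)/3 = -70*(4 + H + q)/3 = -70*(4/3 + H/3 + q/3) = -280/3 - 70*H/3 - 70*q/3)
-9479410/U(2011, f((2 + 6)*(-4))) = -9479410/(-280/3 - 70/3*21 - 70/3*2011) = -9479410/(-280/3 - 490 - 140770/3) = -9479410/(-142520/3) = -9479410*(-3/142520) = 2843823/14252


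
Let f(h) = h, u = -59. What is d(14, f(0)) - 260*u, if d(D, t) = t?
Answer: 15340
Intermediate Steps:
d(14, f(0)) - 260*u = 0 - 260*(-59) = 0 + 15340 = 15340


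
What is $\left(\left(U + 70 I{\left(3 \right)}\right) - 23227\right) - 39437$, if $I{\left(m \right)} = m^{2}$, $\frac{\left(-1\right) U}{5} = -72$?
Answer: $-61674$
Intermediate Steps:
$U = 360$ ($U = \left(-5\right) \left(-72\right) = 360$)
$\left(\left(U + 70 I{\left(3 \right)}\right) - 23227\right) - 39437 = \left(\left(360 + 70 \cdot 3^{2}\right) - 23227\right) - 39437 = \left(\left(360 + 70 \cdot 9\right) - 23227\right) - 39437 = \left(\left(360 + 630\right) - 23227\right) - 39437 = \left(990 - 23227\right) - 39437 = -22237 - 39437 = -61674$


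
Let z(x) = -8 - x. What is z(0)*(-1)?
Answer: 8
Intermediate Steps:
z(0)*(-1) = (-8 - 1*0)*(-1) = (-8 + 0)*(-1) = -8*(-1) = 8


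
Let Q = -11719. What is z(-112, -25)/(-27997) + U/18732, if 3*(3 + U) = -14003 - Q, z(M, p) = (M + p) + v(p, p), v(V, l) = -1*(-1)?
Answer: -56554465/1573319412 ≈ -0.035946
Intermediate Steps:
v(V, l) = 1
z(M, p) = 1 + M + p (z(M, p) = (M + p) + 1 = 1 + M + p)
U = -2293/3 (U = -3 + (-14003 - 1*(-11719))/3 = -3 + (-14003 + 11719)/3 = -3 + (⅓)*(-2284) = -3 - 2284/3 = -2293/3 ≈ -764.33)
z(-112, -25)/(-27997) + U/18732 = (1 - 112 - 25)/(-27997) - 2293/3/18732 = -136*(-1/27997) - 2293/3*1/18732 = 136/27997 - 2293/56196 = -56554465/1573319412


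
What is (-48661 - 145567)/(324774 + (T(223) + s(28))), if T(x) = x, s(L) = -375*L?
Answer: -194228/314497 ≈ -0.61758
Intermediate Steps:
(-48661 - 145567)/(324774 + (T(223) + s(28))) = (-48661 - 145567)/(324774 + (223 - 375*28)) = -194228/(324774 + (223 - 10500)) = -194228/(324774 - 10277) = -194228/314497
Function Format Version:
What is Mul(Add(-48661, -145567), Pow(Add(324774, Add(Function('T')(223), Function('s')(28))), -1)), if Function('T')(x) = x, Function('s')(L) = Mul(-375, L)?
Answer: Rational(-194228, 314497) ≈ -0.61758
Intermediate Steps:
Mul(Add(-48661, -145567), Pow(Add(324774, Add(Function('T')(223), Function('s')(28))), -1)) = Mul(Add(-48661, -145567), Pow(Add(324774, Add(223, Mul(-375, 28))), -1)) = Mul(-194228, Pow(Add(324774, Add(223, -10500)), -1)) = Mul(-194228, Pow(Add(324774, -10277), -1)) = Mul(-194228, Pow(314497, -1)) = Mul(-194228, Rational(1, 314497)) = Rational(-194228, 314497)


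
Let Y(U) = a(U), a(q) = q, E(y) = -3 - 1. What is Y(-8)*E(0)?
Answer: 32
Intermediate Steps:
E(y) = -4
Y(U) = U
Y(-8)*E(0) = -8*(-4) = 32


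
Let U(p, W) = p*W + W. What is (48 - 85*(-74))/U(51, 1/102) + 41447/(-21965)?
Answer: 18583364/1495 ≈ 12430.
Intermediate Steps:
U(p, W) = W + W*p (U(p, W) = W*p + W = W + W*p)
(48 - 85*(-74))/U(51, 1/102) + 41447/(-21965) = (48 - 85*(-74))/(((1 + 51)/102)) + 41447/(-21965) = (48 + 6290)/(((1/102)*52)) + 41447*(-1/21965) = 6338/(26/51) - 217/115 = 6338*(51/26) - 217/115 = 161619/13 - 217/115 = 18583364/1495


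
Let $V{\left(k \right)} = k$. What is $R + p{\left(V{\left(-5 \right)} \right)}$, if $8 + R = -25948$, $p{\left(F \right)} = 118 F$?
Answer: $-26546$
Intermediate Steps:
$R = -25956$ ($R = -8 - 25948 = -25956$)
$R + p{\left(V{\left(-5 \right)} \right)} = -25956 + 118 \left(-5\right) = -25956 - 590 = -26546$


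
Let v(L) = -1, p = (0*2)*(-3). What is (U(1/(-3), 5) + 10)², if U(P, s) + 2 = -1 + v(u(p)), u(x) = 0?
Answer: 36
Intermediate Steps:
p = 0 (p = 0*(-3) = 0)
U(P, s) = -4 (U(P, s) = -2 + (-1 - 1) = -2 - 2 = -4)
(U(1/(-3), 5) + 10)² = (-4 + 10)² = 6² = 36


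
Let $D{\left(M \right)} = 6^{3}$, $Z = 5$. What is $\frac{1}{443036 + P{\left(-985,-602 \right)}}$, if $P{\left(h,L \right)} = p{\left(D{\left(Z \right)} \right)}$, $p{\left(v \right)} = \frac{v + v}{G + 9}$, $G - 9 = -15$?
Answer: $\frac{1}{443180} \approx 2.2564 \cdot 10^{-6}$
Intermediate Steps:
$G = -6$ ($G = 9 - 15 = -6$)
$D{\left(M \right)} = 216$
$p{\left(v \right)} = \frac{2 v}{3}$ ($p{\left(v \right)} = \frac{v + v}{-6 + 9} = \frac{2 v}{3}$)
$P{\left(h,L \right)} = 144$ ($P{\left(h,L \right)} = \frac{2}{3} \cdot 216 = 144$)
$\frac{1}{443036 + P{\left(-985,-602 \right)}} = \frac{1}{443036 + 144} = \frac{1}{443180}$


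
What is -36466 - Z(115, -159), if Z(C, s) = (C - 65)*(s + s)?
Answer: -20566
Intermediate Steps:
Z(C, s) = 2*s*(-65 + C) (Z(C, s) = (-65 + C)*(2*s) = 2*s*(-65 + C))
-36466 - Z(115, -159) = -36466 - 2*(-159)*(-65 + 115) = -36466 - 2*(-159)*50 = -36466 - 1*(-15900) = -36466 + 15900 = -20566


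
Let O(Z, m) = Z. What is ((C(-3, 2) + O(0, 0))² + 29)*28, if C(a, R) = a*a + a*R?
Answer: 1064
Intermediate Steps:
C(a, R) = a² + R*a
((C(-3, 2) + O(0, 0))² + 29)*28 = ((-3*(2 - 3) + 0)² + 29)*28 = ((-3*(-1) + 0)² + 29)*28 = ((3 + 0)² + 29)*28 = (3² + 29)*28 = (9 + 29)*28 = 38*28 = 1064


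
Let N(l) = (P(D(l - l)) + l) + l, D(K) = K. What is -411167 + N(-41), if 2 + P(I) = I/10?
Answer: -411251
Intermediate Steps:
P(I) = -2 + I/10
N(l) = -2 + 2*l (N(l) = ((-2 + (l - l)/10) + l) + l = ((-2 + (⅒)*0) + l) + l = ((-2 + 0) + l) + l = (-2 + l) + l = -2 + 2*l)
-411167 + N(-41) = -411167 + (-2 + 2*(-41)) = -411167 + (-2 - 82) = -411167 - 84 = -411251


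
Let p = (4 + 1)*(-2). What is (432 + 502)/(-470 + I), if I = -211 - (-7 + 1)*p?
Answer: -934/741 ≈ -1.2605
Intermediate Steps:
p = -10 (p = 5*(-2) = -10)
I = -271 (I = -211 - (-7 + 1)*(-10) = -211 - (-6)*(-10) = -211 - 1*60 = -211 - 60 = -271)
(432 + 502)/(-470 + I) = (432 + 502)/(-470 - 271) = 934/(-741) = 934*(-1/741) = -934/741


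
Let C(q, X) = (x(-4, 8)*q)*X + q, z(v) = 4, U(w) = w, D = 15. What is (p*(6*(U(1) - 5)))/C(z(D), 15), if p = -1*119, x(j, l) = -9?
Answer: -357/67 ≈ -5.3284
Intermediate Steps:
p = -119
C(q, X) = q - 9*X*q (C(q, X) = (-9*q)*X + q = -9*X*q + q = q - 9*X*q)
(p*(6*(U(1) - 5)))/C(z(D), 15) = (-714*(1 - 5))/((4*(1 - 9*15))) = (-714*(-4))/((4*(1 - 135))) = (-119*(-24))/((4*(-134))) = 2856/(-536) = 2856*(-1/536) = -357/67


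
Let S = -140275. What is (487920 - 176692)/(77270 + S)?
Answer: -311228/63005 ≈ -4.9397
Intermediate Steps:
(487920 - 176692)/(77270 + S) = (487920 - 176692)/(77270 - 140275) = 311228/(-63005) = 311228*(-1/63005) = -311228/63005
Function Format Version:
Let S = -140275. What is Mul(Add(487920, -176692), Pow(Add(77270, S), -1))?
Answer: Rational(-311228, 63005) ≈ -4.9397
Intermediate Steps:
Mul(Add(487920, -176692), Pow(Add(77270, S), -1)) = Mul(Add(487920, -176692), Pow(Add(77270, -140275), -1)) = Mul(311228, Pow(-63005, -1)) = Mul(311228, Rational(-1, 63005)) = Rational(-311228, 63005)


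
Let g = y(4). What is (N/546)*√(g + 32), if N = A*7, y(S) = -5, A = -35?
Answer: -35*√3/26 ≈ -2.3316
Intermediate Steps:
N = -245 (N = -35*7 = -245)
g = -5
(N/546)*√(g + 32) = (-245/546)*√(-5 + 32) = (-245*1/546)*√27 = -35*√3/26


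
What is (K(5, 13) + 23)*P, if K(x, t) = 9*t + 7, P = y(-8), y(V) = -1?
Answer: -147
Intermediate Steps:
P = -1
K(x, t) = 7 + 9*t
(K(5, 13) + 23)*P = ((7 + 9*13) + 23)*(-1) = ((7 + 117) + 23)*(-1) = (124 + 23)*(-1) = 147*(-1) = -147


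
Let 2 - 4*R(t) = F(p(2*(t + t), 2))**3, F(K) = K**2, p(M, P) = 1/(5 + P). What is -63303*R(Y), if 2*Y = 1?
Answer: -14895005991/470596 ≈ -31651.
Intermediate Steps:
Y = 1/2 (Y = (1/2)*1 = 1/2 ≈ 0.50000)
R(t) = 235297/470596 (R(t) = 1/2 - 1/(4*(5 + 2)**6) = 1/2 - ((1/7)**2)**3/4 = 1/2 - (1/49)**3/4 = 1/2 - 1/4*1/117649 = 1/2 - 1/470596 = 235297/470596)
-63303*R(Y) = -63303*235297/470596 = -14895005991/470596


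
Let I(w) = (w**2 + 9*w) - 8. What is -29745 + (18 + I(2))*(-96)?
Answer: -32817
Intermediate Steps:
I(w) = -8 + w**2 + 9*w
-29745 + (18 + I(2))*(-96) = -29745 + (18 + (-8 + 2**2 + 9*2))*(-96) = -29745 + (18 + (-8 + 4 + 18))*(-96) = -29745 + (18 + 14)*(-96) = -29745 + 32*(-96) = -29745 - 3072 = -32817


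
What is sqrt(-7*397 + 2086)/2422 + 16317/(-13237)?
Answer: -2331/1891 + 3*I*sqrt(77)/2422 ≈ -1.2327 + 0.010869*I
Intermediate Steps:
sqrt(-7*397 + 2086)/2422 + 16317/(-13237) = sqrt(-2779 + 2086)*(1/2422) + 16317*(-1/13237) = sqrt(-693)*(1/2422) - 2331/1891 = (3*I*sqrt(77))*(1/2422) - 2331/1891 = 3*I*sqrt(77)/2422 - 2331/1891 = -2331/1891 + 3*I*sqrt(77)/2422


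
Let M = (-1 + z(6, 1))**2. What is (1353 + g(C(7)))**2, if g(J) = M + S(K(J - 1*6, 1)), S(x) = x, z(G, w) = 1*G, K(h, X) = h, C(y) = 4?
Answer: 1893376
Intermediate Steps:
z(G, w) = G
M = 25 (M = (-1 + 6)**2 = 5**2 = 25)
g(J) = 19 + J (g(J) = 25 + (J - 1*6) = 25 + (J - 6) = 25 + (-6 + J) = 19 + J)
(1353 + g(C(7)))**2 = (1353 + (19 + 4))**2 = (1353 + 23)**2 = 1376**2 = 1893376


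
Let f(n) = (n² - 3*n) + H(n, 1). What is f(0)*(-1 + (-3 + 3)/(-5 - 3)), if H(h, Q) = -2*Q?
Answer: 2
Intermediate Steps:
f(n) = -2 + n² - 3*n (f(n) = (n² - 3*n) - 2*1 = (n² - 3*n) - 2 = -2 + n² - 3*n)
f(0)*(-1 + (-3 + 3)/(-5 - 3)) = (-2 + 0² - 3*0)*(-1 + (-3 + 3)/(-5 - 3)) = (-2 + 0 + 0)*(-1 + 0/(-8)) = -2*(-1 + 0*(-⅛)) = -2*(-1 + 0) = -2*(-1) = 2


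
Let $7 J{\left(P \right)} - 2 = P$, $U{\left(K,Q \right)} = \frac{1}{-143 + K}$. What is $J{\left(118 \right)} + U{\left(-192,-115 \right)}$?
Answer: $\frac{40193}{2345} \approx 17.14$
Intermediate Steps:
$J{\left(P \right)} = \frac{2}{7} + \frac{P}{7}$
$J{\left(118 \right)} + U{\left(-192,-115 \right)} = \left(\frac{2}{7} + \frac{1}{7} \cdot 118\right) + \frac{1}{-143 - 192} = \left(\frac{2}{7} + \frac{118}{7}\right) + \frac{1}{-335} = \frac{120}{7} - \frac{1}{335} = \frac{40193}{2345}$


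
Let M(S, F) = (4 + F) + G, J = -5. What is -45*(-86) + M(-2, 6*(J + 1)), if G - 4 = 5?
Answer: 3859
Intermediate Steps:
G = 9 (G = 4 + 5 = 9)
M(S, F) = 13 + F (M(S, F) = (4 + F) + 9 = 13 + F)
-45*(-86) + M(-2, 6*(J + 1)) = -45*(-86) + (13 + 6*(-5 + 1)) = 3870 + (13 + 6*(-4)) = 3870 + (13 - 24) = 3870 - 11 = 3859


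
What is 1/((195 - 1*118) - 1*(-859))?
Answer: 1/936 ≈ 0.0010684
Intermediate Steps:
1/((195 - 1*118) - 1*(-859)) = 1/((195 - 118) + 859) = 1/(77 + 859) = 1/936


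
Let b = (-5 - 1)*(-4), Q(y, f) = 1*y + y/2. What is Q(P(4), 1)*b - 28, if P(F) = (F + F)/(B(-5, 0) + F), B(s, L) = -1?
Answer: 68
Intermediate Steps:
P(F) = 2*F/(-1 + F) (P(F) = (F + F)/(-1 + F) = (2*F)/(-1 + F) = 2*F/(-1 + F))
Q(y, f) = 3*y/2 (Q(y, f) = y + y*(½) = y + y/2 = 3*y/2)
b = 24 (b = -6*(-4) = 24)
Q(P(4), 1)*b - 28 = (3*(2*4/(-1 + 4))/2)*24 - 28 = (3*(2*4/3)/2)*24 - 28 = (3*(2*4*(⅓))/2)*24 - 28 = ((3/2)*(8/3))*24 - 28 = 4*24 - 28 = 96 - 28 = 68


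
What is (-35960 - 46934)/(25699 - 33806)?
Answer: 82894/8107 ≈ 10.225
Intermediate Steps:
(-35960 - 46934)/(25699 - 33806) = -82894/(-8107) = -82894*(-1/8107) = 82894/8107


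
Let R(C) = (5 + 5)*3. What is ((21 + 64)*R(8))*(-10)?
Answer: -25500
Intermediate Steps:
R(C) = 30 (R(C) = 10*3 = 30)
((21 + 64)*R(8))*(-10) = ((21 + 64)*30)*(-10) = (85*30)*(-10) = 2550*(-10) = -25500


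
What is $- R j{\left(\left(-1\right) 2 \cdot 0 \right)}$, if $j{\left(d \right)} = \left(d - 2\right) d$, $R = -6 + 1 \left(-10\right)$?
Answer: $0$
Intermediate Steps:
$R = -16$ ($R = -6 - 10 = -16$)
$j{\left(d \right)} = d \left(-2 + d\right)$ ($j{\left(d \right)} = \left(-2 + d\right) d = d \left(-2 + d\right)$)
$- R j{\left(\left(-1\right) 2 \cdot 0 \right)} = \left(-1\right) \left(-16\right) \left(-1\right) 2 \cdot 0 \left(-2 + \left(-1\right) 2 \cdot 0\right) = 16 \left(-2\right) 0 \left(-2 - 0\right) = 16 \cdot 0 \left(-2 + 0\right) = 16 \cdot 0 \left(-2\right) = 16 \cdot 0 = 0$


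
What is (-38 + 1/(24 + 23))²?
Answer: 3186225/2209 ≈ 1442.4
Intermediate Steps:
(-38 + 1/(24 + 23))² = (-38 + 1/47)² = (-1785/47)² = 3186225/2209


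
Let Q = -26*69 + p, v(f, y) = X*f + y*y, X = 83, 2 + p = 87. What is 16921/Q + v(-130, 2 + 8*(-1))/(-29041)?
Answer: -473024175/49631069 ≈ -9.5308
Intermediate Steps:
p = 85 (p = -2 + 87 = 85)
v(f, y) = y² + 83*f (v(f, y) = 83*f + y*y = 83*f + y² = y² + 83*f)
Q = -1709 (Q = -26*69 + 85 = -1794 + 85 = -1709)
16921/Q + v(-130, 2 + 8*(-1))/(-29041) = 16921/(-1709) + ((2 + 8*(-1))² + 83*(-130))/(-29041) = 16921*(-1/1709) + ((2 - 8)² - 10790)*(-1/29041) = -16921/1709 + ((-6)² - 10790)*(-1/29041) = -16921/1709 + (36 - 10790)*(-1/29041) = -16921/1709 - 10754*(-1/29041) = -16921/1709 + 10754/29041 = -473024175/49631069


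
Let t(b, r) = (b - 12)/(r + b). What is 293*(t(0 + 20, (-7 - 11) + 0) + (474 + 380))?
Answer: 251394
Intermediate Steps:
t(b, r) = (-12 + b)/(b + r)
293*(t(0 + 20, (-7 - 11) + 0) + (474 + 380)) = 293*((-12 + (0 + 20))/((0 + 20) + ((-7 - 11) + 0)) + (474 + 380)) = 293*((-12 + 20)/(20 + (-18 + 0)) + 854) = 293*(8/(20 - 18) + 854) = 293*(8/2 + 854) = 293*((1/2)*8 + 854) = 293*(4 + 854) = 293*858 = 251394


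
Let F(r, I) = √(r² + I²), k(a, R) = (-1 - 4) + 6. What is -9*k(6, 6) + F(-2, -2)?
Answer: -9 + 2*√2 ≈ -6.1716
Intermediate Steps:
k(a, R) = 1 (k(a, R) = -5 + 6 = 1)
F(r, I) = √(I² + r²)
-9*k(6, 6) + F(-2, -2) = -9*1 + √((-2)² + (-2)²) = -9 + √(4 + 4) = -9 + √8 = -9 + 2*√2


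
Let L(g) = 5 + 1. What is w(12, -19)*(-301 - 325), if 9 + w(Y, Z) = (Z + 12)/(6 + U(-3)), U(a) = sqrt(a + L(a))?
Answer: 70738/11 - 4382*sqrt(3)/33 ≈ 6200.7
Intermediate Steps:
L(g) = 6
U(a) = sqrt(6 + a) (U(a) = sqrt(a + 6) = sqrt(6 + a))
w(Y, Z) = -9 + (12 + Z)/(6 + sqrt(3)) (w(Y, Z) = -9 + (Z + 12)/(6 + sqrt(6 - 3)) = -9 + (12 + Z)/(6 + sqrt(3)))
w(12, -19)*(-301 - 325) = (-75/11 - 4*sqrt(3)/11 + (2/11)*(-19) - 1/33*(-19)*sqrt(3))*(-301 - 325) = (-75/11 - 4*sqrt(3)/11 - 38/11 + 19*sqrt(3)/33)*(-626) = (-113/11 + 7*sqrt(3)/33)*(-626) = 70738/11 - 4382*sqrt(3)/33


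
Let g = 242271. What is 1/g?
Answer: 1/242271 ≈ 4.1276e-6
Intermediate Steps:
1/g = 1/242271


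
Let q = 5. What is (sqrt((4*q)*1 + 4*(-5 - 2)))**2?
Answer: -8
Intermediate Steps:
(sqrt((4*q)*1 + 4*(-5 - 2)))**2 = (sqrt((4*5)*1 + 4*(-5 - 2)))**2 = (sqrt(20*1 + 4*(-7)))**2 = (sqrt(20 - 28))**2 = (sqrt(-8))**2 = (2*I*sqrt(2))**2 = -8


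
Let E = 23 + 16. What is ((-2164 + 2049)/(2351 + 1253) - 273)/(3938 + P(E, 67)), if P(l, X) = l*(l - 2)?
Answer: -984007/19393124 ≈ -0.050740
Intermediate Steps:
E = 39
P(l, X) = l*(-2 + l)
((-2164 + 2049)/(2351 + 1253) - 273)/(3938 + P(E, 67)) = ((-2164 + 2049)/(2351 + 1253) - 273)/(3938 + 39*(-2 + 39)) = (-115/3604 - 273)/(3938 + 39*37) = (-115*1/3604 - 273)/(3938 + 1443) = (-115/3604 - 273)/5381 = -984007/3604*1/5381 = -984007/19393124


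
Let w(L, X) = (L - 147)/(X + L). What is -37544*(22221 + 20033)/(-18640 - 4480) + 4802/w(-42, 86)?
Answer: 2633407417/39015 ≈ 67497.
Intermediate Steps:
w(L, X) = (-147 + L)/(L + X)
-37544*(22221 + 20033)/(-18640 - 4480) + 4802/w(-42, 86) = -37544*(22221 + 20033)/(-18640 - 4480) + 4802/(((-147 - 42)/(-42 + 86))) = -37544/((-23120/42254)) + 4802/((-189/44)) = -37544/((-23120*1/42254)) + 4802/(((1/44)*(-189))) = -37544/(-11560/21127) + 4802/(-189/44) = -37544*(-21127/11560) + 4802*(-44/189) = 99149011/1445 - 30184/27 = 2633407417/39015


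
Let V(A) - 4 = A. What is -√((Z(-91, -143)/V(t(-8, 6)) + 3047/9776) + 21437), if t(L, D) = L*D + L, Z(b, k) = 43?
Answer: -5*√5121721553/2444 ≈ -146.41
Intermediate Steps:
t(L, D) = L + D*L (t(L, D) = D*L + L = L + D*L)
V(A) = 4 + A
-√((Z(-91, -143)/V(t(-8, 6)) + 3047/9776) + 21437) = -√((43/(4 - 8*(1 + 6)) + 3047/9776) + 21437) = -√((43/(4 - 8*7) + 3047*(1/9776)) + 21437) = -√((43/(4 - 56) + 3047/9776) + 21437) = -√((43/(-52) + 3047/9776) + 21437) = -√((43*(-1/52) + 3047/9776) + 21437) = -√((-43/52 + 3047/9776) + 21437) = -√(-5037/9776 + 21437) = -√(209563075/9776) = -5*√5121721553/2444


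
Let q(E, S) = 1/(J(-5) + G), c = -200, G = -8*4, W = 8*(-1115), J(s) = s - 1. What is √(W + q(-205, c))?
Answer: I*√12880518/38 ≈ 94.446*I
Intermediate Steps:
J(s) = -1 + s
W = -8920
G = -32
q(E, S) = -1/38 (q(E, S) = 1/((-1 - 5) - 32) = 1/(-6 - 32) = 1/(-38) = -1/38)
√(W + q(-205, c)) = √(-8920 - 1/38) = √(-338961/38) = I*√12880518/38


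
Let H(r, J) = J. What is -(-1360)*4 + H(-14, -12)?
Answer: 5428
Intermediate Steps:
-(-1360)*4 + H(-14, -12) = -(-1360)*4 - 12 = -68*(-80) - 12 = 5440 - 12 = 5428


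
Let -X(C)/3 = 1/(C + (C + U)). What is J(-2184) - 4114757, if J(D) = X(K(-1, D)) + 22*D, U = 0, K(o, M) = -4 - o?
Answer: -8325609/2 ≈ -4.1628e+6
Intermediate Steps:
X(C) = -3/(2*C) (X(C) = -3/(C + (C + 0)) = -3/(C + C) = -3*1/(2*C) = -3/(2*C))
J(D) = ½ + 22*D (J(D) = -3/(2*(-4 - 1*(-1))) + 22*D = -3/(2*(-4 + 1)) + 22*D = -3/2/(-3) + 22*D = -3/2*(-⅓) + 22*D = ½ + 22*D)
J(-2184) - 4114757 = (½ + 22*(-2184)) - 4114757 = (½ - 48048) - 4114757 = -96095/2 - 4114757 = -8325609/2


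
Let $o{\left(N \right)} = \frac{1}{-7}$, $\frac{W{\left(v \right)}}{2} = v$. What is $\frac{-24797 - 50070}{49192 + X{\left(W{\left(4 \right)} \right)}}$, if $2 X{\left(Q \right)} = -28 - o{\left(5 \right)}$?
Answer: $- \frac{80626}{52961} \approx -1.5224$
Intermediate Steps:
$W{\left(v \right)} = 2 v$
$o{\left(N \right)} = - \frac{1}{7}$
$X{\left(Q \right)} = - \frac{195}{14}$ ($X{\left(Q \right)} = \frac{-28 - - \frac{1}{7}}{2} = \frac{-28 + \frac{1}{7}}{2} = \frac{1}{2} \left(- \frac{195}{7}\right) = - \frac{195}{14}$)
$\frac{-24797 - 50070}{49192 + X{\left(W{\left(4 \right)} \right)}} = \frac{-24797 - 50070}{49192 - \frac{195}{14}} = - \frac{74867}{\frac{688493}{14}} = \left(-74867\right) \frac{14}{688493} = - \frac{80626}{52961}$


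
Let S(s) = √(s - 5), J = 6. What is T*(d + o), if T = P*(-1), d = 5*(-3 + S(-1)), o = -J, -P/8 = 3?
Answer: -504 + 120*I*√6 ≈ -504.0 + 293.94*I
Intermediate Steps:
P = -24 (P = -8*3 = -24)
S(s) = √(-5 + s)
o = -6 (o = -1*6 = -6)
d = -15 + 5*I*√6 (d = 5*(-3 + √(-5 - 1)) = 5*(-3 + √(-6)) = 5*(-3 + I*√6) = -15 + 5*I*√6 ≈ -15.0 + 12.247*I)
T = 24 (T = -24*(-1) = 24)
T*(d + o) = 24*((-15 + 5*I*√6) - 6) = 24*(-21 + 5*I*√6) = -504 + 120*I*√6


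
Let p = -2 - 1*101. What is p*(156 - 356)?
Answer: 20600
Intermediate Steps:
p = -103 (p = -2 - 101 = -103)
p*(156 - 356) = -103*(156 - 356) = -103*(-200) = 20600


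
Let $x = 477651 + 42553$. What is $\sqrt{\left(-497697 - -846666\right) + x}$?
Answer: $\sqrt{869173} \approx 932.29$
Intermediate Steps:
$x = 520204$
$\sqrt{\left(-497697 - -846666\right) + x} = \sqrt{\left(-497697 - -846666\right) + 520204} = \sqrt{\left(-497697 + 846666\right) + 520204} = \sqrt{348969 + 520204} = \sqrt{869173}$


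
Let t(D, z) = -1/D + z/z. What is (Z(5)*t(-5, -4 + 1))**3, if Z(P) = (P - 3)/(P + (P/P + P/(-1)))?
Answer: 1728/125 ≈ 13.824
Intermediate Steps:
t(D, z) = 1 - 1/D (t(D, z) = -1/D + 1 = 1 - 1/D)
Z(P) = -3 + P (Z(P) = (-3 + P)/(P + (1 + P*(-1))) = (-3 + P)/(P + (1 - P)) = (-3 + P)/1 = (-3 + P)*1 = -3 + P)
(Z(5)*t(-5, -4 + 1))**3 = ((-3 + 5)*((-1 - 5)/(-5)))**3 = (2*(-1/5*(-6)))**3 = (2*(6/5))**3 = (12/5)**3 = 1728/125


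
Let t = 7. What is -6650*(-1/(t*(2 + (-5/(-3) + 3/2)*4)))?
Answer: 1425/22 ≈ 64.773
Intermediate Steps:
-6650*(-1/(t*(2 + (-5/(-3) + 3/2)*4))) = -6650*(-1/(7*(2 + (-5/(-3) + 3/2)*4))) = -6650*(-1/(7*(2 + (-5*(-⅓) + 3*(½))*4))) = -6650*(-1/(7*(2 + (5/3 + 3/2)*4))) = -6650*(-1/(7*(2 + (19/6)*4))) = -6650*(-1/(7*(2 + 38/3))) = -6650/(((44/3)*7)*(-1)) = -6650/((308/3)*(-1)) = -6650/(-308/3) = -6650*(-3/308) = 1425/22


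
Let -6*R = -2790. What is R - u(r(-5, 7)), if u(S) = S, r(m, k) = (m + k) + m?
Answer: 468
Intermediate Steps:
R = 465 (R = -1/6*(-2790) = 465)
r(m, k) = k + 2*m (r(m, k) = (k + m) + m = k + 2*m)
R - u(r(-5, 7)) = 465 - (7 + 2*(-5)) = 465 - (7 - 10) = 465 - 1*(-3) = 465 + 3 = 468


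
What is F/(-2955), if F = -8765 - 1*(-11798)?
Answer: -1011/985 ≈ -1.0264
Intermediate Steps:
F = 3033 (F = -8765 + 11798 = 3033)
F/(-2955) = 3033/(-2955) = 3033*(-1/2955) = -1011/985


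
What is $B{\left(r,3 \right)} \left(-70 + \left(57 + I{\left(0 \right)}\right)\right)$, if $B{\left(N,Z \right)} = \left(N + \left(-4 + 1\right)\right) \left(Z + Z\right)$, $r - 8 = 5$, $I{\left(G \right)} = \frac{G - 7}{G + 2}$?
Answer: $-990$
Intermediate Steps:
$I{\left(G \right)} = \frac{-7 + G}{2 + G}$
$r = 13$ ($r = 8 + 5 = 13$)
$B{\left(N,Z \right)} = 2 Z \left(-3 + N\right)$ ($B{\left(N,Z \right)} = \left(N - 3\right) 2 Z = \left(-3 + N\right) 2 Z = 2 Z \left(-3 + N\right)$)
$B{\left(r,3 \right)} \left(-70 + \left(57 + I{\left(0 \right)}\right)\right) = 2 \cdot 3 \left(-3 + 13\right) \left(-70 + \left(57 + \frac{-7 + 0}{2 + 0}\right)\right) = 2 \cdot 3 \cdot 10 \left(-70 + \left(57 + \frac{1}{2} \left(-7\right)\right)\right) = 60 \left(-70 + \left(57 + \frac{1}{2} \left(-7\right)\right)\right) = 60 \left(-70 + \left(57 - \frac{7}{2}\right)\right) = 60 \left(-70 + \frac{107}{2}\right) = 60 \left(- \frac{33}{2}\right) = -990$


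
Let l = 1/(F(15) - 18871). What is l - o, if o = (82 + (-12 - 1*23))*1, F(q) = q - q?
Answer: -886938/18871 ≈ -47.000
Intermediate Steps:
F(q) = 0
l = -1/18871 (l = 1/(0 - 18871) = 1/(-18871) = -1/18871 ≈ -5.2991e-5)
o = 47 (o = (82 + (-12 - 23))*1 = (82 - 35)*1 = 47*1 = 47)
l - o = -1/18871 - 1*47 = -1/18871 - 47 = -886938/18871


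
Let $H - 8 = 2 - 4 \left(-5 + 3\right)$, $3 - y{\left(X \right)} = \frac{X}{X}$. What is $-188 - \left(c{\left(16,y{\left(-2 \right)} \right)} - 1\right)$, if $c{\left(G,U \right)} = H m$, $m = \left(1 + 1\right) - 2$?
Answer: $-187$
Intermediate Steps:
$y{\left(X \right)} = 2$ ($y{\left(X \right)} = 3 - \frac{X}{X} = 3 - 1 = 2$)
$m = 0$ ($m = 2 - 2 = 0$)
$H = 18$ ($H = 8 - \left(-2 + 4 \left(-5 + 3\right)\right) = 8 - \left(-2 + 4 \left(-2\right)\right) = 8 + \left(2 - -8\right) = 8 + \left(2 + 8\right) = 8 + 10 = 18$)
$c{\left(G,U \right)} = 0$ ($c{\left(G,U \right)} = 18 \cdot 0 = 0$)
$-188 - \left(c{\left(16,y{\left(-2 \right)} \right)} - 1\right) = -188 - \left(0 - 1\right) = -188 - -1 = -188 + 1 = -187$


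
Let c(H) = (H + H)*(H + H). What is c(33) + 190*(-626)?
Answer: -114584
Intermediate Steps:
c(H) = 4*H² (c(H) = (2*H)*(2*H) = 4*H²)
c(33) + 190*(-626) = 4*33² + 190*(-626) = 4*1089 - 118940 = 4356 - 118940 = -114584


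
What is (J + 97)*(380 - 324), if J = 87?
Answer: 10304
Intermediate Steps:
(J + 97)*(380 - 324) = (87 + 97)*(380 - 324) = 184*56 = 10304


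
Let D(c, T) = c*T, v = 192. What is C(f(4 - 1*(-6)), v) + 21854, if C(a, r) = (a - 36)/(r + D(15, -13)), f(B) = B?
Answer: 65588/3 ≈ 21863.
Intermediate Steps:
D(c, T) = T*c
C(a, r) = (-36 + a)/(-195 + r) (C(a, r) = (a - 36)/(r - 13*15) = (-36 + a)/(r - 195) = (-36 + a)/(-195 + r))
C(f(4 - 1*(-6)), v) + 21854 = (-36 + (4 - 1*(-6)))/(-195 + 192) + 21854 = (-36 + (4 + 6))/(-3) + 21854 = -(-36 + 10)/3 + 21854 = -⅓*(-26) + 21854 = 26/3 + 21854 = 65588/3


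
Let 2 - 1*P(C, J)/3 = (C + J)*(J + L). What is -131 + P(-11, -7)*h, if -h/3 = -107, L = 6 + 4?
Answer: 53797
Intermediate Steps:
L = 10
h = 321 (h = -3*(-107) = 321)
P(C, J) = 6 - 3*(10 + J)*(C + J) (P(C, J) = 6 - 3*(C + J)*(J + 10) = 6 - 3*(C + J)*(10 + J) = 6 - 3*(10 + J)*(C + J))
-131 + P(-11, -7)*h = -131 + (6 - 30*(-11) - 30*(-7) - 3*(-7)² - 3*(-11)*(-7))*321 = -131 + (6 + 330 + 210 - 3*49 - 231)*321 = -131 + (6 + 330 + 210 - 147 - 231)*321 = -131 + 168*321 = -131 + 53928 = 53797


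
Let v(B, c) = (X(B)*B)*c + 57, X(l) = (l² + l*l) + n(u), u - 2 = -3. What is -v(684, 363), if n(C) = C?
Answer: -232329555669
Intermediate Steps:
u = -1 (u = 2 - 3 = -1)
X(l) = -1 + 2*l² (X(l) = (l² + l*l) - 1 = (l² + l²) - 1 = 2*l² - 1 = -1 + 2*l²)
v(B, c) = 57 + B*c*(-1 + 2*B²) (v(B, c) = ((-1 + 2*B²)*B)*c + 57 = (B*(-1 + 2*B²))*c + 57 = B*c*(-1 + 2*B²) + 57 = 57 + B*c*(-1 + 2*B²))
-v(684, 363) = -(57 + 684*363*(-1 + 2*684²)) = -(57 + 684*363*(-1 + 2*467856)) = -(57 + 684*363*(-1 + 935712)) = -(57 + 684*363*935711) = -(57 + 232329555612) = -1*232329555669 = -232329555669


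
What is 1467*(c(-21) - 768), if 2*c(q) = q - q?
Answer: -1126656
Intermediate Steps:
c(q) = 0 (c(q) = (q - q)/2 = (1/2)*0 = 0)
1467*(c(-21) - 768) = 1467*(0 - 768) = 1467*(-768) = -1126656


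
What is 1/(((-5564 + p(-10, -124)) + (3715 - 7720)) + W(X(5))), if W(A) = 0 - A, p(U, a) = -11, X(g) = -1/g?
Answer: -5/47899 ≈ -0.00010439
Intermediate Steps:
W(A) = -A
1/(((-5564 + p(-10, -124)) + (3715 - 7720)) + W(X(5))) = 1/(((-5564 - 11) + (3715 - 7720)) - (-1)/5) = 1/((-5575 - 4005) - (-1)/5) = 1/(-9580 - 1*(-⅕)) = 1/(-9580 + ⅕) = 1/(-47899/5) = -5/47899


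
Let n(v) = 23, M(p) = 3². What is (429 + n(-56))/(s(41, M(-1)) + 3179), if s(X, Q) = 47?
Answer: 226/1613 ≈ 0.14011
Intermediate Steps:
M(p) = 9
(429 + n(-56))/(s(41, M(-1)) + 3179) = (429 + 23)/(47 + 3179) = 452/3226 = 452*(1/3226) = 226/1613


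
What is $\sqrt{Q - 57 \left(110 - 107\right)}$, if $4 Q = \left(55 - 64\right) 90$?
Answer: $\frac{3 i \sqrt{166}}{2} \approx 19.326 i$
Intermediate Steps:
$Q = - \frac{405}{2}$ ($Q = \frac{\left(55 - 64\right) 90}{4} = \frac{\left(-9\right) 90}{4} = \frac{1}{4} \left(-810\right) = - \frac{405}{2} \approx -202.5$)
$\sqrt{Q - 57 \left(110 - 107\right)} = \sqrt{- \frac{405}{2} - 57 \left(110 - 107\right)} = \sqrt{- \frac{405}{2} - 171} = \sqrt{- \frac{747}{2}} = \frac{3 i \sqrt{166}}{2}$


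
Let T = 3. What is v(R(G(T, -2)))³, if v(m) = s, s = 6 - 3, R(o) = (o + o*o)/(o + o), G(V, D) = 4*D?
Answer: 27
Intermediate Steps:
R(o) = (o + o²)/(2*o) (R(o) = (o + o²)/((2*o)) = (o + o²)*(1/(2*o)) = (o + o²)/(2*o))
s = 3
v(m) = 3
v(R(G(T, -2)))³ = 3³ = 27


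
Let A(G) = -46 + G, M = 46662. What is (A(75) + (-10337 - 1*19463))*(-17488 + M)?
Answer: -868539154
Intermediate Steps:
(A(75) + (-10337 - 1*19463))*(-17488 + M) = ((-46 + 75) + (-10337 - 1*19463))*(-17488 + 46662) = (29 + (-10337 - 19463))*29174 = (29 - 29800)*29174 = -29771*29174 = -868539154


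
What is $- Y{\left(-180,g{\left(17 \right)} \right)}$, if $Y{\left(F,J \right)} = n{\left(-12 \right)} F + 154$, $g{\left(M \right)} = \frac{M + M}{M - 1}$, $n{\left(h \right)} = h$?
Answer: $-2314$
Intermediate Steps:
$g{\left(M \right)} = \frac{2 M}{-1 + M}$
$Y{\left(F,J \right)} = 154 - 12 F$ ($Y{\left(F,J \right)} = - 12 F + 154 = 154 - 12 F$)
$- Y{\left(-180,g{\left(17 \right)} \right)} = - (154 - -2160) = - (154 + 2160) = \left(-1\right) 2314 = -2314$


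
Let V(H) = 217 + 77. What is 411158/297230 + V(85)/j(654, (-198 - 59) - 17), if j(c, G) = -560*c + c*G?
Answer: 18681082439/13509995190 ≈ 1.3828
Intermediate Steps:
j(c, G) = -560*c + G*c
V(H) = 294
411158/297230 + V(85)/j(654, (-198 - 59) - 17) = 411158/297230 + 294/((654*(-560 + ((-198 - 59) - 17)))) = 411158*(1/297230) + 294/((654*(-560 + (-257 - 17)))) = 205579/148615 + 294/((654*(-560 - 274))) = 205579/148615 + 294/((654*(-834))) = 205579/148615 + 294/(-545436) = 205579/148615 + 294*(-1/545436) = 205579/148615 - 49/90906 = 18681082439/13509995190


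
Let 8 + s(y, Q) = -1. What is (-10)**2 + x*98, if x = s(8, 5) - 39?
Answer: -4604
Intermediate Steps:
s(y, Q) = -9 (s(y, Q) = -8 - 1 = -9)
x = -48 (x = -9 - 39 = -48)
(-10)**2 + x*98 = (-10)**2 - 48*98 = 100 - 4704 = -4604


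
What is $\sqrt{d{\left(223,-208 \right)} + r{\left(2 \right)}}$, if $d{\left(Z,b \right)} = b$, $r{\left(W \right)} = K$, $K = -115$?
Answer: $i \sqrt{323} \approx 17.972 i$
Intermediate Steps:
$r{\left(W \right)} = -115$
$\sqrt{d{\left(223,-208 \right)} + r{\left(2 \right)}} = \sqrt{-208 - 115} = \sqrt{-323} = i \sqrt{323}$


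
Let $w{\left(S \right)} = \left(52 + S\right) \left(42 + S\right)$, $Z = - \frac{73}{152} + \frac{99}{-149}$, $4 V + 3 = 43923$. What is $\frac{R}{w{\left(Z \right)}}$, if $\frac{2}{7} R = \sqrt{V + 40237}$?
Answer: $\frac{1795261664 \sqrt{51217}}{1065723340361} \approx 0.38123$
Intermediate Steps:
$V = 10980$ ($V = - \frac{3}{4} + \frac{1}{4} \cdot 43923 = - \frac{3}{4} + \frac{43923}{4} = 10980$)
$Z = - \frac{25925}{22648}$ ($Z = \left(-73\right) \frac{1}{152} + 99 \left(- \frac{1}{149}\right) = - \frac{73}{152} - \frac{99}{149} = - \frac{25925}{22648} \approx -1.1447$)
$R = \frac{7 \sqrt{51217}}{2}$ ($R = \frac{7 \sqrt{10980 + 40237}}{2} = \frac{7 \sqrt{51217}}{2} \approx 792.09$)
$w{\left(S \right)} = \left(42 + S\right) \left(52 + S\right)$
$\frac{R}{w{\left(Z \right)}} = \frac{\frac{7}{2} \sqrt{51217}}{2184 + \left(- \frac{25925}{22648}\right)^{2} + 94 \left(- \frac{25925}{22648}\right)} = \frac{\frac{7}{2} \sqrt{51217}}{2184 + \frac{672105625}{512931904} - \frac{1218475}{11324}} = \frac{\frac{7}{2} \sqrt{51217}}{\frac{1065723340361}{512931904}} = \frac{7 \sqrt{51217}}{2} \cdot \frac{512931904}{1065723340361} = \frac{1795261664 \sqrt{51217}}{1065723340361}$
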